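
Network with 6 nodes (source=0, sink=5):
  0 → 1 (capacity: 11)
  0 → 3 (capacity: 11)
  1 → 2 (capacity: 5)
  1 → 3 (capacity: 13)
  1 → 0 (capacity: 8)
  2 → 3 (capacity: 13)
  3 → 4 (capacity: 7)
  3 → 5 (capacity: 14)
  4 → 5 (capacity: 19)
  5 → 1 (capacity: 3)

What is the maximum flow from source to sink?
Maximum flow = 21

Max flow: 21

Flow assignment:
  0 → 1: 10/11
  0 → 3: 11/11
  1 → 3: 10/13
  3 → 4: 7/7
  3 → 5: 14/14
  4 → 5: 7/19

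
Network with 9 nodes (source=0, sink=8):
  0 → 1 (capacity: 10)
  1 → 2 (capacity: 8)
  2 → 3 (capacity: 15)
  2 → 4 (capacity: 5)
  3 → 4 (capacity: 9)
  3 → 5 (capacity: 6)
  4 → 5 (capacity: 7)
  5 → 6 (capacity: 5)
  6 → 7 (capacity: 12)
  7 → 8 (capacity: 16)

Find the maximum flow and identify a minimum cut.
Max flow = 5, Min cut edges: (5,6)

Maximum flow: 5
Minimum cut: (5,6)
Partition: S = [0, 1, 2, 3, 4, 5], T = [6, 7, 8]

Max-flow min-cut theorem verified: both equal 5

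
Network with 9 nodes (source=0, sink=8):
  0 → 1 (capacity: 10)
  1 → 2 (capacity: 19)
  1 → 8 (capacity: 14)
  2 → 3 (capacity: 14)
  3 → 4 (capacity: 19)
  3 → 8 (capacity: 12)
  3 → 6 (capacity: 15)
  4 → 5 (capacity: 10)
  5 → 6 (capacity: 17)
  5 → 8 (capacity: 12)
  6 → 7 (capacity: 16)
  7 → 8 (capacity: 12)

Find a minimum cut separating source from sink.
Min cut value = 10, edges: (0,1)

Min cut value: 10
Partition: S = [0], T = [1, 2, 3, 4, 5, 6, 7, 8]
Cut edges: (0,1)

By max-flow min-cut theorem, max flow = min cut = 10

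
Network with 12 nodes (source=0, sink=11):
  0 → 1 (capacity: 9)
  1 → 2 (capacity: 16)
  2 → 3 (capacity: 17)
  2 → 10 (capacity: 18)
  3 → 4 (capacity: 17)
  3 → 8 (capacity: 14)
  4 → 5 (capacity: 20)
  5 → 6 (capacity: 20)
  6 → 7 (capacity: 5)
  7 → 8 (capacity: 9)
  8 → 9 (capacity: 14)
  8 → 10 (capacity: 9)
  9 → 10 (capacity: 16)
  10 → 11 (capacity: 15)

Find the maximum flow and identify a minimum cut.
Max flow = 9, Min cut edges: (0,1)

Maximum flow: 9
Minimum cut: (0,1)
Partition: S = [0], T = [1, 2, 3, 4, 5, 6, 7, 8, 9, 10, 11]

Max-flow min-cut theorem verified: both equal 9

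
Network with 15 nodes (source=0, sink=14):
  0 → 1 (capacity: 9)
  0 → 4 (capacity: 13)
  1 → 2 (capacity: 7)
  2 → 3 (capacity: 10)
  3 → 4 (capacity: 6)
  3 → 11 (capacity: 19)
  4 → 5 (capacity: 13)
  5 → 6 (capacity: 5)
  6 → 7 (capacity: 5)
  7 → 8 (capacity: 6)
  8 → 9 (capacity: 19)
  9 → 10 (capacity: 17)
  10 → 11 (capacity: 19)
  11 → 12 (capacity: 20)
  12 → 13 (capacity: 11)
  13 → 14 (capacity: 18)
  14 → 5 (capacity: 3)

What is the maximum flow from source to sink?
Maximum flow = 11

Max flow: 11

Flow assignment:
  0 → 1: 7/9
  0 → 4: 4/13
  1 → 2: 7/7
  2 → 3: 7/10
  3 → 4: 1/6
  3 → 11: 6/19
  4 → 5: 5/13
  5 → 6: 5/5
  6 → 7: 5/5
  7 → 8: 5/6
  8 → 9: 5/19
  9 → 10: 5/17
  10 → 11: 5/19
  11 → 12: 11/20
  12 → 13: 11/11
  13 → 14: 11/18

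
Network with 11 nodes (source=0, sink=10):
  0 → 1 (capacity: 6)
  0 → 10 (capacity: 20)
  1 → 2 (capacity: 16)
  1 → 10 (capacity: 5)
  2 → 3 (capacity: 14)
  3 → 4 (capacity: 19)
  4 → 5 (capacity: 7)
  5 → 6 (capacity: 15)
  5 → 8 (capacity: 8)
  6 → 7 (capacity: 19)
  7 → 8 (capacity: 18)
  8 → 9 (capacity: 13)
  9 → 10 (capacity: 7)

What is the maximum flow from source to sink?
Maximum flow = 26

Max flow: 26

Flow assignment:
  0 → 1: 6/6
  0 → 10: 20/20
  1 → 2: 1/16
  1 → 10: 5/5
  2 → 3: 1/14
  3 → 4: 1/19
  4 → 5: 1/7
  5 → 8: 1/8
  8 → 9: 1/13
  9 → 10: 1/7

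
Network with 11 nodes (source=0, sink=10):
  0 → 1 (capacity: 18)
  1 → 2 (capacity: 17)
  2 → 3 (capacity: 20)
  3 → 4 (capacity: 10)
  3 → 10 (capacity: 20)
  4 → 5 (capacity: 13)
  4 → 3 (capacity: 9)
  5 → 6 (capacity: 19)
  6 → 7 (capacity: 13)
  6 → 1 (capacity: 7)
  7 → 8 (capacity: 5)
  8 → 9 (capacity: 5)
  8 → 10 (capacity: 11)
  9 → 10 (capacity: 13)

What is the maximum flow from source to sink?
Maximum flow = 17

Max flow: 17

Flow assignment:
  0 → 1: 17/18
  1 → 2: 17/17
  2 → 3: 17/20
  3 → 10: 17/20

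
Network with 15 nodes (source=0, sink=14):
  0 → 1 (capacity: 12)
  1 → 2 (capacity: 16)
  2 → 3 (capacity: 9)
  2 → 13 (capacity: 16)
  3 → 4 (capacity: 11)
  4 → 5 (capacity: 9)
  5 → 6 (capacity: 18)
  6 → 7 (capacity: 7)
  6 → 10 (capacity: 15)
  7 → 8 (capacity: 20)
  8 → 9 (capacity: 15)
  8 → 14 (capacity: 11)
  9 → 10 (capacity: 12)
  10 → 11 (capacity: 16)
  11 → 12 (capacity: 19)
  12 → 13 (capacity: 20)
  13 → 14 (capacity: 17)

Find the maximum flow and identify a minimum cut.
Max flow = 12, Min cut edges: (0,1)

Maximum flow: 12
Minimum cut: (0,1)
Partition: S = [0], T = [1, 2, 3, 4, 5, 6, 7, 8, 9, 10, 11, 12, 13, 14]

Max-flow min-cut theorem verified: both equal 12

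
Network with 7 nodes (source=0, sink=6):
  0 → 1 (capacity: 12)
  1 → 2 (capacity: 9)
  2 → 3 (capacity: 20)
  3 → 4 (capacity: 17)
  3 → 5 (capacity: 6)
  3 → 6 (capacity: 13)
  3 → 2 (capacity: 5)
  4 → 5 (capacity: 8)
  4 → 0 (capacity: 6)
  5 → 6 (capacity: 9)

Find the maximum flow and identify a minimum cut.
Max flow = 9, Min cut edges: (1,2)

Maximum flow: 9
Minimum cut: (1,2)
Partition: S = [0, 1], T = [2, 3, 4, 5, 6]

Max-flow min-cut theorem verified: both equal 9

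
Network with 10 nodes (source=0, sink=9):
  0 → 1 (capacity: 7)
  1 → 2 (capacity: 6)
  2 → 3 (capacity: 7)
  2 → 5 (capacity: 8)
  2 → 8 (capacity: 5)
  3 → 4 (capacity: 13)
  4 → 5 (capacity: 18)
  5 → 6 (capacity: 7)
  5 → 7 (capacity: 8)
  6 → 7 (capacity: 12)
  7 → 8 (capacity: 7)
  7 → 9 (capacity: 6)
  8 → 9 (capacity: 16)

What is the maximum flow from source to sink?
Maximum flow = 6

Max flow: 6

Flow assignment:
  0 → 1: 6/7
  1 → 2: 6/6
  2 → 5: 1/8
  2 → 8: 5/5
  5 → 7: 1/8
  7 → 9: 1/6
  8 → 9: 5/16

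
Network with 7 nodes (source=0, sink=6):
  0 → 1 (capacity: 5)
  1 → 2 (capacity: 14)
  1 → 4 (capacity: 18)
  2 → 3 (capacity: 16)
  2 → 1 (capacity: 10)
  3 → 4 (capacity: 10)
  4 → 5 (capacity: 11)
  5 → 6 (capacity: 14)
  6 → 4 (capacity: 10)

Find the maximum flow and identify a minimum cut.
Max flow = 5, Min cut edges: (0,1)

Maximum flow: 5
Minimum cut: (0,1)
Partition: S = [0], T = [1, 2, 3, 4, 5, 6]

Max-flow min-cut theorem verified: both equal 5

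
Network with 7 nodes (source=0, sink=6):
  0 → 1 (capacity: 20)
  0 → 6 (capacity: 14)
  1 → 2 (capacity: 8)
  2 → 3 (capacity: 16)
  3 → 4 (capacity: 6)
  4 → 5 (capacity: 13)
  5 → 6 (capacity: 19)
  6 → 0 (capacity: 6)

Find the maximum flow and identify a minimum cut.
Max flow = 20, Min cut edges: (0,6), (3,4)

Maximum flow: 20
Minimum cut: (0,6), (3,4)
Partition: S = [0, 1, 2, 3], T = [4, 5, 6]

Max-flow min-cut theorem verified: both equal 20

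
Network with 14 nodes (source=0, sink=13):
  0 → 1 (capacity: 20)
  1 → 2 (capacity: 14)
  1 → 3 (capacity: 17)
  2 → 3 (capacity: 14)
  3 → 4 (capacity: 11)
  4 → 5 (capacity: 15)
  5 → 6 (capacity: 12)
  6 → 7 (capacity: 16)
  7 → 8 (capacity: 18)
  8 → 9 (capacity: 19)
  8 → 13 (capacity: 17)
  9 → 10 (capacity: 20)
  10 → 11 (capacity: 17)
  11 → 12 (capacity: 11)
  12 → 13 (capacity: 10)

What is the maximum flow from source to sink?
Maximum flow = 11

Max flow: 11

Flow assignment:
  0 → 1: 11/20
  1 → 3: 11/17
  3 → 4: 11/11
  4 → 5: 11/15
  5 → 6: 11/12
  6 → 7: 11/16
  7 → 8: 11/18
  8 → 13: 11/17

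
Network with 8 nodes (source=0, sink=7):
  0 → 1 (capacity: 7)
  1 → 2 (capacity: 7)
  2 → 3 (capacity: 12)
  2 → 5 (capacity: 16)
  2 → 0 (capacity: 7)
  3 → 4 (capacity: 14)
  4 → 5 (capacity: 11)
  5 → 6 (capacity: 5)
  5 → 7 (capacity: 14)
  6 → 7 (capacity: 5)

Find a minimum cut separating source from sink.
Min cut value = 7, edges: (1,2)

Min cut value: 7
Partition: S = [0, 1], T = [2, 3, 4, 5, 6, 7]
Cut edges: (1,2)

By max-flow min-cut theorem, max flow = min cut = 7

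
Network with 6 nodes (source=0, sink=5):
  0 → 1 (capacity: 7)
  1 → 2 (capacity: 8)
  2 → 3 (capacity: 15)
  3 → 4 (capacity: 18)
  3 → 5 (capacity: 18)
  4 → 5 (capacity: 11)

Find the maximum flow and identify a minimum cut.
Max flow = 7, Min cut edges: (0,1)

Maximum flow: 7
Minimum cut: (0,1)
Partition: S = [0], T = [1, 2, 3, 4, 5]

Max-flow min-cut theorem verified: both equal 7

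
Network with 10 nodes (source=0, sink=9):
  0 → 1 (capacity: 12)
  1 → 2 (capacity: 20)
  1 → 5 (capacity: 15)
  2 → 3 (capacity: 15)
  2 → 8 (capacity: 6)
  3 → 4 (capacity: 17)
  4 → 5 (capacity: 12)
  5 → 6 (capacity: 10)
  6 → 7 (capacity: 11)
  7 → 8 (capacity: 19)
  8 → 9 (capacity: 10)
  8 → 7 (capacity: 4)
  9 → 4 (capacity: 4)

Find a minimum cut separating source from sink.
Min cut value = 10, edges: (8,9)

Min cut value: 10
Partition: S = [0, 1, 2, 3, 4, 5, 6, 7, 8], T = [9]
Cut edges: (8,9)

By max-flow min-cut theorem, max flow = min cut = 10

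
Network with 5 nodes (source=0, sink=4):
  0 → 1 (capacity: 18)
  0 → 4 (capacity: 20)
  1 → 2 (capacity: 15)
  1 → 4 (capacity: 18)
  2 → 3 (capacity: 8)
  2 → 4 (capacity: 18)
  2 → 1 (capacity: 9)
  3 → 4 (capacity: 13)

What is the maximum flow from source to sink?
Maximum flow = 38

Max flow: 38

Flow assignment:
  0 → 1: 18/18
  0 → 4: 20/20
  1 → 4: 18/18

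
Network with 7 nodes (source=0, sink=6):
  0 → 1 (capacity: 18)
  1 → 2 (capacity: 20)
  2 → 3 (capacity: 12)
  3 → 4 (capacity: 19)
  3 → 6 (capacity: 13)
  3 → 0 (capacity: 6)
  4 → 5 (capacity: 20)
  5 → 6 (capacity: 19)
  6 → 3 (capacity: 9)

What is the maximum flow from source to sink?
Maximum flow = 12

Max flow: 12

Flow assignment:
  0 → 1: 12/18
  1 → 2: 12/20
  2 → 3: 12/12
  3 → 6: 12/13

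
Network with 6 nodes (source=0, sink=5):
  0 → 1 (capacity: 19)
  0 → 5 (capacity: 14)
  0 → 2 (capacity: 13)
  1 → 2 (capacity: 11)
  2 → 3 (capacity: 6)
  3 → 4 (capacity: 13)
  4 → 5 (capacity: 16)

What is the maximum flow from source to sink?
Maximum flow = 20

Max flow: 20

Flow assignment:
  0 → 1: 6/19
  0 → 5: 14/14
  1 → 2: 6/11
  2 → 3: 6/6
  3 → 4: 6/13
  4 → 5: 6/16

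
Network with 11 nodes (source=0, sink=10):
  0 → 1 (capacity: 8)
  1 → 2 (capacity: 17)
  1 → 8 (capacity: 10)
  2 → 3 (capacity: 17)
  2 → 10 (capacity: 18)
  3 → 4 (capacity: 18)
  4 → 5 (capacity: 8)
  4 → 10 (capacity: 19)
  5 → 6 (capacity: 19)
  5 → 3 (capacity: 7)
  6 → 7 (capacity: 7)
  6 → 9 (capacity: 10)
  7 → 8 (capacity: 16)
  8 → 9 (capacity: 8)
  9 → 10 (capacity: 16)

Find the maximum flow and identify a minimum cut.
Max flow = 8, Min cut edges: (0,1)

Maximum flow: 8
Minimum cut: (0,1)
Partition: S = [0], T = [1, 2, 3, 4, 5, 6, 7, 8, 9, 10]

Max-flow min-cut theorem verified: both equal 8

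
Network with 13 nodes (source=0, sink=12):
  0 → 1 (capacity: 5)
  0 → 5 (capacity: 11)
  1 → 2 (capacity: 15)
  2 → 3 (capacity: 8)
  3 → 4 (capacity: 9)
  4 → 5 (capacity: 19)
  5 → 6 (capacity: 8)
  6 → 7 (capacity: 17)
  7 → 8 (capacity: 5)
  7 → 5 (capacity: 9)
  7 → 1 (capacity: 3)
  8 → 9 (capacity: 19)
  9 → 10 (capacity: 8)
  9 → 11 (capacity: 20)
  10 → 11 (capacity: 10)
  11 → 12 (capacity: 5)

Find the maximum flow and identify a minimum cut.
Max flow = 5, Min cut edges: (11,12)

Maximum flow: 5
Minimum cut: (11,12)
Partition: S = [0, 1, 2, 3, 4, 5, 6, 7, 8, 9, 10, 11], T = [12]

Max-flow min-cut theorem verified: both equal 5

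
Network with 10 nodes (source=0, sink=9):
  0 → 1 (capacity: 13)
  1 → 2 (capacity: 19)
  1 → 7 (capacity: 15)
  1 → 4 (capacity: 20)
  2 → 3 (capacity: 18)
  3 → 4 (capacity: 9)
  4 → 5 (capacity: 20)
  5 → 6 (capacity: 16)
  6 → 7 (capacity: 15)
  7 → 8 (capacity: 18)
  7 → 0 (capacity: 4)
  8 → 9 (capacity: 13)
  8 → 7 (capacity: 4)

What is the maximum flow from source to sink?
Maximum flow = 13

Max flow: 13

Flow assignment:
  0 → 1: 13/13
  1 → 7: 13/15
  7 → 8: 13/18
  8 → 9: 13/13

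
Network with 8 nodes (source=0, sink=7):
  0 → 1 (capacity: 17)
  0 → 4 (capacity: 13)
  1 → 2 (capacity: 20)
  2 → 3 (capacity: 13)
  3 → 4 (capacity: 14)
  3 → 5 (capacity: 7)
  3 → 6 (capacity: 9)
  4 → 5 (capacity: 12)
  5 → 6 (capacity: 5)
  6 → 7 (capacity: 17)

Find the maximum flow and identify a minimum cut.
Max flow = 14, Min cut edges: (3,6), (5,6)

Maximum flow: 14
Minimum cut: (3,6), (5,6)
Partition: S = [0, 1, 2, 3, 4, 5], T = [6, 7]

Max-flow min-cut theorem verified: both equal 14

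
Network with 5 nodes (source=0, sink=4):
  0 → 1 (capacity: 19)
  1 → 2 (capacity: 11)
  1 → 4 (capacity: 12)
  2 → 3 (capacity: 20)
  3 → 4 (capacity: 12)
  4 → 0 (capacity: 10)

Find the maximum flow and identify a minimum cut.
Max flow = 19, Min cut edges: (0,1)

Maximum flow: 19
Minimum cut: (0,1)
Partition: S = [0], T = [1, 2, 3, 4]

Max-flow min-cut theorem verified: both equal 19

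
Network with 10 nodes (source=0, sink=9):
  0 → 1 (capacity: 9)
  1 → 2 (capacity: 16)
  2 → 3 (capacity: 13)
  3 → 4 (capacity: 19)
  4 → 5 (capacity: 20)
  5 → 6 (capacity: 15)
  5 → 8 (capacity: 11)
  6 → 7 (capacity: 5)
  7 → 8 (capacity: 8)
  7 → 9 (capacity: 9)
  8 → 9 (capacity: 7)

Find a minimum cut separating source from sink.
Min cut value = 9, edges: (0,1)

Min cut value: 9
Partition: S = [0], T = [1, 2, 3, 4, 5, 6, 7, 8, 9]
Cut edges: (0,1)

By max-flow min-cut theorem, max flow = min cut = 9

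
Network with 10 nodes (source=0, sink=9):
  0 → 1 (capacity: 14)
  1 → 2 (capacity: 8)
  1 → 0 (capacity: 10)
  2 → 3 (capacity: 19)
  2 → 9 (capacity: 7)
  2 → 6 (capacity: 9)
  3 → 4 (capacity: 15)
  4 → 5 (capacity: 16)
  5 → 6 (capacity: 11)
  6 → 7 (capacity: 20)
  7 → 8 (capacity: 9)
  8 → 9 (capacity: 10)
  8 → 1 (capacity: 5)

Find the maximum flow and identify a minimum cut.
Max flow = 8, Min cut edges: (1,2)

Maximum flow: 8
Minimum cut: (1,2)
Partition: S = [0, 1], T = [2, 3, 4, 5, 6, 7, 8, 9]

Max-flow min-cut theorem verified: both equal 8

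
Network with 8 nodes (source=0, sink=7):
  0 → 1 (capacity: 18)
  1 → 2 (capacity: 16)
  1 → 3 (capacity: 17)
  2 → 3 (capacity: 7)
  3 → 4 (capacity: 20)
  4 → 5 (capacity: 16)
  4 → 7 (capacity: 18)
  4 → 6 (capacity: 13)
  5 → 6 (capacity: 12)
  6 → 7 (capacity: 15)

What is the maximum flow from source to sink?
Maximum flow = 18

Max flow: 18

Flow assignment:
  0 → 1: 18/18
  1 → 2: 1/16
  1 → 3: 17/17
  2 → 3: 1/7
  3 → 4: 18/20
  4 → 7: 18/18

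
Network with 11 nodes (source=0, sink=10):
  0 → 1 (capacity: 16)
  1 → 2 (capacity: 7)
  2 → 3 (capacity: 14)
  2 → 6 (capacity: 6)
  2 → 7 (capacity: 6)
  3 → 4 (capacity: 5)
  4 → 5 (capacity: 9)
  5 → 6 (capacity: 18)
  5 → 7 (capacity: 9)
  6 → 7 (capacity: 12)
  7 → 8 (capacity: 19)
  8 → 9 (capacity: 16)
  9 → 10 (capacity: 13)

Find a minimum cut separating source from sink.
Min cut value = 7, edges: (1,2)

Min cut value: 7
Partition: S = [0, 1], T = [2, 3, 4, 5, 6, 7, 8, 9, 10]
Cut edges: (1,2)

By max-flow min-cut theorem, max flow = min cut = 7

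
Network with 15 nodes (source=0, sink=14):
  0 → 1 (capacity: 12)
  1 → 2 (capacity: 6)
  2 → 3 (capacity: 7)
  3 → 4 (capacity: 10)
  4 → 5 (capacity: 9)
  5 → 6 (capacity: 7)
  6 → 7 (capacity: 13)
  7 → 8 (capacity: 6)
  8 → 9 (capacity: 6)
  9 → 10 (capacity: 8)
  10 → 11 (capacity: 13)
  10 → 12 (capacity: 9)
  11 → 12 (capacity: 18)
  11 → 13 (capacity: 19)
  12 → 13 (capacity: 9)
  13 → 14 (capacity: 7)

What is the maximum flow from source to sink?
Maximum flow = 6

Max flow: 6

Flow assignment:
  0 → 1: 6/12
  1 → 2: 6/6
  2 → 3: 6/7
  3 → 4: 6/10
  4 → 5: 6/9
  5 → 6: 6/7
  6 → 7: 6/13
  7 → 8: 6/6
  8 → 9: 6/6
  9 → 10: 6/8
  10 → 11: 6/13
  11 → 13: 6/19
  13 → 14: 6/7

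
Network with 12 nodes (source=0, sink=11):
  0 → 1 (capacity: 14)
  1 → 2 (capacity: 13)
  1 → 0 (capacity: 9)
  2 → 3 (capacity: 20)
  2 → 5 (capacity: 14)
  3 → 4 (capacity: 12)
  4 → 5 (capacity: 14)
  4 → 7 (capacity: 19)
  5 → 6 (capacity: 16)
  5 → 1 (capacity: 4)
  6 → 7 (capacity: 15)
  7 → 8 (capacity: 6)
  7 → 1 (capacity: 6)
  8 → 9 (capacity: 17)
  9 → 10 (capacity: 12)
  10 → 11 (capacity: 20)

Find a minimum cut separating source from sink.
Min cut value = 6, edges: (7,8)

Min cut value: 6
Partition: S = [0, 1, 2, 3, 4, 5, 6, 7], T = [8, 9, 10, 11]
Cut edges: (7,8)

By max-flow min-cut theorem, max flow = min cut = 6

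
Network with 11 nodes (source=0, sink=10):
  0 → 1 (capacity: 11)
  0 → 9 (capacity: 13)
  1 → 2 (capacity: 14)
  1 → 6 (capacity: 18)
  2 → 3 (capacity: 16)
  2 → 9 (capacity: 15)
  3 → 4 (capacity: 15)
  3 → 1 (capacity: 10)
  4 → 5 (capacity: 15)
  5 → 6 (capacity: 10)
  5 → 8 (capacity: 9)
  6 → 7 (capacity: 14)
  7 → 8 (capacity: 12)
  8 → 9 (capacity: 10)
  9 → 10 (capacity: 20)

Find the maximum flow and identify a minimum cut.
Max flow = 20, Min cut edges: (9,10)

Maximum flow: 20
Minimum cut: (9,10)
Partition: S = [0, 1, 2, 3, 4, 5, 6, 7, 8, 9], T = [10]

Max-flow min-cut theorem verified: both equal 20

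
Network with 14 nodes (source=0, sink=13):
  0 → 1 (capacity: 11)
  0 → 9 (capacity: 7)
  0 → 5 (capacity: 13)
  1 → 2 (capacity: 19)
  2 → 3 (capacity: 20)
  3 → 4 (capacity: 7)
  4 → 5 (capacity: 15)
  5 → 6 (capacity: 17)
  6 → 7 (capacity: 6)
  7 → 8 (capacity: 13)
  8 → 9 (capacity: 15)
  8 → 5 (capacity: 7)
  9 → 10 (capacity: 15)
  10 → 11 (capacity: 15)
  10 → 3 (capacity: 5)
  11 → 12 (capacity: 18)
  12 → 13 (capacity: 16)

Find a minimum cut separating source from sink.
Min cut value = 13, edges: (0,9), (6,7)

Min cut value: 13
Partition: S = [0, 1, 2, 3, 4, 5, 6], T = [7, 8, 9, 10, 11, 12, 13]
Cut edges: (0,9), (6,7)

By max-flow min-cut theorem, max flow = min cut = 13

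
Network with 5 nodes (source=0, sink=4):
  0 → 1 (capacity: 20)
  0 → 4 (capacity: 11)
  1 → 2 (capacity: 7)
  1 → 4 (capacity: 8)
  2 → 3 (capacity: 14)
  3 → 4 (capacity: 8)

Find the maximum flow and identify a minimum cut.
Max flow = 26, Min cut edges: (0,4), (1,2), (1,4)

Maximum flow: 26
Minimum cut: (0,4), (1,2), (1,4)
Partition: S = [0, 1], T = [2, 3, 4]

Max-flow min-cut theorem verified: both equal 26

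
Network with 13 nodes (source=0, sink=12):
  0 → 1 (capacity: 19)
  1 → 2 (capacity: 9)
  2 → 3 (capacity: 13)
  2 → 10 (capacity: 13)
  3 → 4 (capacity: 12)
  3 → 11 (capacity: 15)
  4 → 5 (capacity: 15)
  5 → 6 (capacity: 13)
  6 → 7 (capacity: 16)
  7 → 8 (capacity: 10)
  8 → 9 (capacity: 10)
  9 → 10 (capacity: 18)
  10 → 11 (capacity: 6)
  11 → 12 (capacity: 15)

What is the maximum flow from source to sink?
Maximum flow = 9

Max flow: 9

Flow assignment:
  0 → 1: 9/19
  1 → 2: 9/9
  2 → 3: 9/13
  3 → 11: 9/15
  11 → 12: 9/15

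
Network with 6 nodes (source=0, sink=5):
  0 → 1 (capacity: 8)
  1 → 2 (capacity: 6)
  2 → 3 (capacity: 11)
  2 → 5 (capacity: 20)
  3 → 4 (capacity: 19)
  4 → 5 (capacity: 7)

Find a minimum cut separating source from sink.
Min cut value = 6, edges: (1,2)

Min cut value: 6
Partition: S = [0, 1], T = [2, 3, 4, 5]
Cut edges: (1,2)

By max-flow min-cut theorem, max flow = min cut = 6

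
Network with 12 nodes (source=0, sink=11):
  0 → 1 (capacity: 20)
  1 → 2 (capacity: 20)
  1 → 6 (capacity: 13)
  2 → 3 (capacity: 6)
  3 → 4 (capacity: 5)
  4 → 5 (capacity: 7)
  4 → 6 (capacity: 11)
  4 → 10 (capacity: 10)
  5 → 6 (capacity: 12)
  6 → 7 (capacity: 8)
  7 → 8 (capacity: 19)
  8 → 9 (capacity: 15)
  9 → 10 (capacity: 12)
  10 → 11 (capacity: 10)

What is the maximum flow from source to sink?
Maximum flow = 10

Max flow: 10

Flow assignment:
  0 → 1: 10/20
  1 → 2: 5/20
  1 → 6: 5/13
  2 → 3: 5/6
  3 → 4: 5/5
  4 → 6: 3/11
  4 → 10: 2/10
  6 → 7: 8/8
  7 → 8: 8/19
  8 → 9: 8/15
  9 → 10: 8/12
  10 → 11: 10/10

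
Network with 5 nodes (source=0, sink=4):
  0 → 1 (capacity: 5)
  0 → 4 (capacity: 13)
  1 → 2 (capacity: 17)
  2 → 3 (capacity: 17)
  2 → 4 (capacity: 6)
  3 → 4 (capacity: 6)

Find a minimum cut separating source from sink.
Min cut value = 18, edges: (0,1), (0,4)

Min cut value: 18
Partition: S = [0], T = [1, 2, 3, 4]
Cut edges: (0,1), (0,4)

By max-flow min-cut theorem, max flow = min cut = 18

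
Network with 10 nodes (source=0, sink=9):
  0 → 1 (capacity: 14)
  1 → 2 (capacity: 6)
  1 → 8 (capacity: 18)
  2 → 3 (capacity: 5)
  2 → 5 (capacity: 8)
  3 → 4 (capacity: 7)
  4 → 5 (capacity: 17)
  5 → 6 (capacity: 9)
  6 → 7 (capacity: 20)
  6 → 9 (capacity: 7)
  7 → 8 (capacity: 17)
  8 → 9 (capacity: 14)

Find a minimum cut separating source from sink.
Min cut value = 14, edges: (0,1)

Min cut value: 14
Partition: S = [0], T = [1, 2, 3, 4, 5, 6, 7, 8, 9]
Cut edges: (0,1)

By max-flow min-cut theorem, max flow = min cut = 14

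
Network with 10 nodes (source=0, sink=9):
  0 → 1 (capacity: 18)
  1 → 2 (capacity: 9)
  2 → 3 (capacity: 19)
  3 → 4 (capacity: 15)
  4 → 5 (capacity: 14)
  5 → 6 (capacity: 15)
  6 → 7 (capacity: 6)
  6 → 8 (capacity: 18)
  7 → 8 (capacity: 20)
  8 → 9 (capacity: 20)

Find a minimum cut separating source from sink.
Min cut value = 9, edges: (1,2)

Min cut value: 9
Partition: S = [0, 1], T = [2, 3, 4, 5, 6, 7, 8, 9]
Cut edges: (1,2)

By max-flow min-cut theorem, max flow = min cut = 9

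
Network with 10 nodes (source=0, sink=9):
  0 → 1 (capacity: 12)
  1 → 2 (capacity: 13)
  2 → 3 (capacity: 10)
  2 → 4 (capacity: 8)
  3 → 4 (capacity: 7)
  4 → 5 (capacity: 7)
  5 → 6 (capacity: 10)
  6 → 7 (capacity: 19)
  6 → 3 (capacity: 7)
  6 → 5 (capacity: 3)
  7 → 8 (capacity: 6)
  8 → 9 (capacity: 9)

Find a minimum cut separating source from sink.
Min cut value = 6, edges: (7,8)

Min cut value: 6
Partition: S = [0, 1, 2, 3, 4, 5, 6, 7], T = [8, 9]
Cut edges: (7,8)

By max-flow min-cut theorem, max flow = min cut = 6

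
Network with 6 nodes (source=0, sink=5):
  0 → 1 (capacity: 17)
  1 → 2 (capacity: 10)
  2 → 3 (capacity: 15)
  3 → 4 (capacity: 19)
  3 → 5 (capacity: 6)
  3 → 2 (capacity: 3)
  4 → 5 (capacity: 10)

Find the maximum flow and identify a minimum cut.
Max flow = 10, Min cut edges: (1,2)

Maximum flow: 10
Minimum cut: (1,2)
Partition: S = [0, 1], T = [2, 3, 4, 5]

Max-flow min-cut theorem verified: both equal 10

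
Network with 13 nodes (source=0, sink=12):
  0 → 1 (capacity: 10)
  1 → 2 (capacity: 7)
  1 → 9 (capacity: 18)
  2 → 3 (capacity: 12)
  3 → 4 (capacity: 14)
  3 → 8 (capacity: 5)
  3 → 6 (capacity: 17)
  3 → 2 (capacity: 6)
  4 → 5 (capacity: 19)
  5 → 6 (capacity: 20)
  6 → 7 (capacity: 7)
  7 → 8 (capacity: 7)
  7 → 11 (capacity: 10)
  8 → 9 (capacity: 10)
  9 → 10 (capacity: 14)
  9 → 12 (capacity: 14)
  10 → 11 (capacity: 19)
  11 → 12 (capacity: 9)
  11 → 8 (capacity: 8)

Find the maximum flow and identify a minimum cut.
Max flow = 10, Min cut edges: (0,1)

Maximum flow: 10
Minimum cut: (0,1)
Partition: S = [0], T = [1, 2, 3, 4, 5, 6, 7, 8, 9, 10, 11, 12]

Max-flow min-cut theorem verified: both equal 10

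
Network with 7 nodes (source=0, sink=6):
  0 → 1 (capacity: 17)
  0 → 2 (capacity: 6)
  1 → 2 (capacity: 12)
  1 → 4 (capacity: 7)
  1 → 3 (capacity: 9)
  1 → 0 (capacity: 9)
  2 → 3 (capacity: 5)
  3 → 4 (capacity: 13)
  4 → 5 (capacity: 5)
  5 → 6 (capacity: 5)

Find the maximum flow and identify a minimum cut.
Max flow = 5, Min cut edges: (5,6)

Maximum flow: 5
Minimum cut: (5,6)
Partition: S = [0, 1, 2, 3, 4, 5], T = [6]

Max-flow min-cut theorem verified: both equal 5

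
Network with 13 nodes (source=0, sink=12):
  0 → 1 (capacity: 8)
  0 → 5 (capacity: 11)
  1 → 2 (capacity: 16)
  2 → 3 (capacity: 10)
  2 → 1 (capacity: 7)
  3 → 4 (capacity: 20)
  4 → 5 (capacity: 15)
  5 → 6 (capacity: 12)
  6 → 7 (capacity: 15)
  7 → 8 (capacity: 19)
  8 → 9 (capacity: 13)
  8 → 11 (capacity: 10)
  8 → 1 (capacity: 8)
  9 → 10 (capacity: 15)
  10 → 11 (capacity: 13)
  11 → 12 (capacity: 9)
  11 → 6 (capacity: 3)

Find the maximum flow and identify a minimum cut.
Max flow = 9, Min cut edges: (11,12)

Maximum flow: 9
Minimum cut: (11,12)
Partition: S = [0, 1, 2, 3, 4, 5, 6, 7, 8, 9, 10, 11], T = [12]

Max-flow min-cut theorem verified: both equal 9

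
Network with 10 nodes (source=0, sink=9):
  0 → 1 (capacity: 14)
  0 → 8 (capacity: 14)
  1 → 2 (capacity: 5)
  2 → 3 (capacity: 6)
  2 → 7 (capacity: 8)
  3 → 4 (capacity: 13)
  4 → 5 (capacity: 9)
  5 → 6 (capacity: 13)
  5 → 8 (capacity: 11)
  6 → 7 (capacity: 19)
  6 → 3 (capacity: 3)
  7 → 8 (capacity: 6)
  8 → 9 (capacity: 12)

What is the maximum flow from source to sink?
Maximum flow = 12

Max flow: 12

Flow assignment:
  0 → 1: 5/14
  0 → 8: 7/14
  1 → 2: 5/5
  2 → 7: 5/8
  7 → 8: 5/6
  8 → 9: 12/12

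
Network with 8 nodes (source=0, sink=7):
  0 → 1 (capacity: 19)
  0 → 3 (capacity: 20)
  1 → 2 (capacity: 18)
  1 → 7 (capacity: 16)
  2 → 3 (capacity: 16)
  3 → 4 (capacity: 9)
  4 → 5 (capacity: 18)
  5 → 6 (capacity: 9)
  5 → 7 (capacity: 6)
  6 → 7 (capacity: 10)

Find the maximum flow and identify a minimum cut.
Max flow = 25, Min cut edges: (1,7), (3,4)

Maximum flow: 25
Minimum cut: (1,7), (3,4)
Partition: S = [0, 1, 2, 3], T = [4, 5, 6, 7]

Max-flow min-cut theorem verified: both equal 25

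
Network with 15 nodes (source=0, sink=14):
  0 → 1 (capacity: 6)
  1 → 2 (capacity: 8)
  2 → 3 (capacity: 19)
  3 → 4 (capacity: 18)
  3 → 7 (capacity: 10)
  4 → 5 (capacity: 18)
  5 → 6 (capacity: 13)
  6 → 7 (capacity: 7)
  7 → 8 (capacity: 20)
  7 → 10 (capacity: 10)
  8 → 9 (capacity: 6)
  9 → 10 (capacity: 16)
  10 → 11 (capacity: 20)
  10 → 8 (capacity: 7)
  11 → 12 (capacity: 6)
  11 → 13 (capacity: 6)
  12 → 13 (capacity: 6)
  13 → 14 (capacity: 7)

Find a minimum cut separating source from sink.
Min cut value = 6, edges: (0,1)

Min cut value: 6
Partition: S = [0], T = [1, 2, 3, 4, 5, 6, 7, 8, 9, 10, 11, 12, 13, 14]
Cut edges: (0,1)

By max-flow min-cut theorem, max flow = min cut = 6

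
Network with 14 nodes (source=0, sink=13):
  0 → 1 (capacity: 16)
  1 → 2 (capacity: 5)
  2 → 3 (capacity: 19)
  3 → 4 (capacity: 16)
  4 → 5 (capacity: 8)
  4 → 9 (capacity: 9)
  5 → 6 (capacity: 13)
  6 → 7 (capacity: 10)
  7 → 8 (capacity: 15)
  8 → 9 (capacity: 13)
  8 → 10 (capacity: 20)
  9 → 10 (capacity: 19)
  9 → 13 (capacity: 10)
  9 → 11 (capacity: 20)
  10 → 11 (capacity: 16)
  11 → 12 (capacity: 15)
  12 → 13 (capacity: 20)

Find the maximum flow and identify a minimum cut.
Max flow = 5, Min cut edges: (1,2)

Maximum flow: 5
Minimum cut: (1,2)
Partition: S = [0, 1], T = [2, 3, 4, 5, 6, 7, 8, 9, 10, 11, 12, 13]

Max-flow min-cut theorem verified: both equal 5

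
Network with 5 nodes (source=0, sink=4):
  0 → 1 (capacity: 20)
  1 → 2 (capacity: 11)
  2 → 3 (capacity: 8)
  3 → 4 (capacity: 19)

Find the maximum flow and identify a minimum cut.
Max flow = 8, Min cut edges: (2,3)

Maximum flow: 8
Minimum cut: (2,3)
Partition: S = [0, 1, 2], T = [3, 4]

Max-flow min-cut theorem verified: both equal 8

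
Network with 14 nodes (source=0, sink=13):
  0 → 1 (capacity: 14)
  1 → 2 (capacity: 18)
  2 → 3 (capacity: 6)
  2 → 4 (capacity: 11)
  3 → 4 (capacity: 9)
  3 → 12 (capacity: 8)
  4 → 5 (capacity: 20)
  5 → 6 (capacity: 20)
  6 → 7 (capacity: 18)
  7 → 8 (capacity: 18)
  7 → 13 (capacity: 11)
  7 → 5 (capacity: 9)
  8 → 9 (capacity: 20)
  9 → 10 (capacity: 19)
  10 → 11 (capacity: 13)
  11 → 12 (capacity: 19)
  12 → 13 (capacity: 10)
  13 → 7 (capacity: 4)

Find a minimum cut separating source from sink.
Min cut value = 14, edges: (0,1)

Min cut value: 14
Partition: S = [0], T = [1, 2, 3, 4, 5, 6, 7, 8, 9, 10, 11, 12, 13]
Cut edges: (0,1)

By max-flow min-cut theorem, max flow = min cut = 14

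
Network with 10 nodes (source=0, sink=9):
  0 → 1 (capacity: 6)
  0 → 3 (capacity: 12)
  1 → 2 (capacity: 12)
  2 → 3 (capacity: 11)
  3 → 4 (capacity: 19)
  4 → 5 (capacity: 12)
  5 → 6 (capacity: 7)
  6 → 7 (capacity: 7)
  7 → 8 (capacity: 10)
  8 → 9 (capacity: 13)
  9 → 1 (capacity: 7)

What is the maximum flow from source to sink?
Maximum flow = 7

Max flow: 7

Flow assignment:
  0 → 1: 6/6
  0 → 3: 1/12
  1 → 2: 6/12
  2 → 3: 6/11
  3 → 4: 7/19
  4 → 5: 7/12
  5 → 6: 7/7
  6 → 7: 7/7
  7 → 8: 7/10
  8 → 9: 7/13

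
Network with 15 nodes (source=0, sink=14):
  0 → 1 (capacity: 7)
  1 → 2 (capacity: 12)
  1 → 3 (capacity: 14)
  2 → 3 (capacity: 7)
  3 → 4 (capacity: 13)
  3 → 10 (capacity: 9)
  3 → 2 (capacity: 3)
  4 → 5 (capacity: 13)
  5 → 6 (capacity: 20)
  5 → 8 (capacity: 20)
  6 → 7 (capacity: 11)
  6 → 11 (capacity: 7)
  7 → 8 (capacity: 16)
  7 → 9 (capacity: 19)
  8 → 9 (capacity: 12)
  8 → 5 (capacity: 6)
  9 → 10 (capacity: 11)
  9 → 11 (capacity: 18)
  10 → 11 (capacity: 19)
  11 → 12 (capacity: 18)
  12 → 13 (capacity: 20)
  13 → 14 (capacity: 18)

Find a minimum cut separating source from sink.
Min cut value = 7, edges: (0,1)

Min cut value: 7
Partition: S = [0], T = [1, 2, 3, 4, 5, 6, 7, 8, 9, 10, 11, 12, 13, 14]
Cut edges: (0,1)

By max-flow min-cut theorem, max flow = min cut = 7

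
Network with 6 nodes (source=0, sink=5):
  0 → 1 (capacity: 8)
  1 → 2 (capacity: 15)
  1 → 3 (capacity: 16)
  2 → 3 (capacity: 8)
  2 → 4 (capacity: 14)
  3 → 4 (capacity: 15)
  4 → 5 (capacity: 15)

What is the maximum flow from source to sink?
Maximum flow = 8

Max flow: 8

Flow assignment:
  0 → 1: 8/8
  1 → 2: 8/15
  2 → 4: 8/14
  4 → 5: 8/15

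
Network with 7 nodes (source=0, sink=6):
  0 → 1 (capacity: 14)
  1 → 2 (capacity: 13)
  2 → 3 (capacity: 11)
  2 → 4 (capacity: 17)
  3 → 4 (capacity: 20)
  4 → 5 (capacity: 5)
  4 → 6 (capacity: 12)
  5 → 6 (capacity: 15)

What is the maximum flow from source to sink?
Maximum flow = 13

Max flow: 13

Flow assignment:
  0 → 1: 13/14
  1 → 2: 13/13
  2 → 4: 13/17
  4 → 5: 1/5
  4 → 6: 12/12
  5 → 6: 1/15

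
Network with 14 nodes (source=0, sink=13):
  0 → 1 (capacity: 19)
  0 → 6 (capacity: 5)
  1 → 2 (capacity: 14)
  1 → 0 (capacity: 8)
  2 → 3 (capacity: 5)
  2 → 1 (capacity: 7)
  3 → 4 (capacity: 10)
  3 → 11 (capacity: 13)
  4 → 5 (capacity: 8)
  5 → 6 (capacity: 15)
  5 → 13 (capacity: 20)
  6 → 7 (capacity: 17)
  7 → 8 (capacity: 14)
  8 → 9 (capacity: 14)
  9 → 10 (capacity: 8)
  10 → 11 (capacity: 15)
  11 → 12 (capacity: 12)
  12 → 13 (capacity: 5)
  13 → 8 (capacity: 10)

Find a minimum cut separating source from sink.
Min cut value = 10, edges: (2,3), (12,13)

Min cut value: 10
Partition: S = [0, 1, 2, 6, 7, 8, 9, 10, 11, 12], T = [3, 4, 5, 13]
Cut edges: (2,3), (12,13)

By max-flow min-cut theorem, max flow = min cut = 10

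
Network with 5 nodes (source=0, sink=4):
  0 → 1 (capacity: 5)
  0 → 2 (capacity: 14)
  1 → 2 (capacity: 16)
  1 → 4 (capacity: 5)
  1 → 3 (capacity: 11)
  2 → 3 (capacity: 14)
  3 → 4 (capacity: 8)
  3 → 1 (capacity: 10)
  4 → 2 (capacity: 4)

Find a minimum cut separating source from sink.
Min cut value = 13, edges: (1,4), (3,4)

Min cut value: 13
Partition: S = [0, 1, 2, 3], T = [4]
Cut edges: (1,4), (3,4)

By max-flow min-cut theorem, max flow = min cut = 13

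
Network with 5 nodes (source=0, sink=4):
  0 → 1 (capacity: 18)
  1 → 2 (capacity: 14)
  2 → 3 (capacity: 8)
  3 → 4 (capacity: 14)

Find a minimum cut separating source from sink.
Min cut value = 8, edges: (2,3)

Min cut value: 8
Partition: S = [0, 1, 2], T = [3, 4]
Cut edges: (2,3)

By max-flow min-cut theorem, max flow = min cut = 8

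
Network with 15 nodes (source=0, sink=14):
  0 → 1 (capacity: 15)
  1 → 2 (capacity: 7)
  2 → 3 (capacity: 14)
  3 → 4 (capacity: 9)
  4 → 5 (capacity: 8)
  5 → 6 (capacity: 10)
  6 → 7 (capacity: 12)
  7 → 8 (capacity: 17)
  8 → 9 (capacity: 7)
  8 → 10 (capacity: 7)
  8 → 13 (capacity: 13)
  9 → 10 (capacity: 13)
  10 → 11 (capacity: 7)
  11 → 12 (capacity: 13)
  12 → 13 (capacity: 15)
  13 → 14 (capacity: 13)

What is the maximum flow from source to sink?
Maximum flow = 7

Max flow: 7

Flow assignment:
  0 → 1: 7/15
  1 → 2: 7/7
  2 → 3: 7/14
  3 → 4: 7/9
  4 → 5: 7/8
  5 → 6: 7/10
  6 → 7: 7/12
  7 → 8: 7/17
  8 → 13: 7/13
  13 → 14: 7/13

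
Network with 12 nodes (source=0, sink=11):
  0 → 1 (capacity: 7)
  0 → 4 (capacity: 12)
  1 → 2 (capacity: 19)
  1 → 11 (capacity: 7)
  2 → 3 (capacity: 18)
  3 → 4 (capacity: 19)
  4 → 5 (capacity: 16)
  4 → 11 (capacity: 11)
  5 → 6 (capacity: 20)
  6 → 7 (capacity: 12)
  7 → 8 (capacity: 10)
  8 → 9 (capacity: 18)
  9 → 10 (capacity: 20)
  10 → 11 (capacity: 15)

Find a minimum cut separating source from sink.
Min cut value = 19, edges: (0,1), (0,4)

Min cut value: 19
Partition: S = [0], T = [1, 2, 3, 4, 5, 6, 7, 8, 9, 10, 11]
Cut edges: (0,1), (0,4)

By max-flow min-cut theorem, max flow = min cut = 19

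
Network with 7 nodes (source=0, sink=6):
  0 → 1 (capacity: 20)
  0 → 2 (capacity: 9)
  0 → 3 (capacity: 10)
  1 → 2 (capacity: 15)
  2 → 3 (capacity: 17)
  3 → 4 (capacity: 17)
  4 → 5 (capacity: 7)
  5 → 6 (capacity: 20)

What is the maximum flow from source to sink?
Maximum flow = 7

Max flow: 7

Flow assignment:
  0 → 1: 7/20
  1 → 2: 7/15
  2 → 3: 7/17
  3 → 4: 7/17
  4 → 5: 7/7
  5 → 6: 7/20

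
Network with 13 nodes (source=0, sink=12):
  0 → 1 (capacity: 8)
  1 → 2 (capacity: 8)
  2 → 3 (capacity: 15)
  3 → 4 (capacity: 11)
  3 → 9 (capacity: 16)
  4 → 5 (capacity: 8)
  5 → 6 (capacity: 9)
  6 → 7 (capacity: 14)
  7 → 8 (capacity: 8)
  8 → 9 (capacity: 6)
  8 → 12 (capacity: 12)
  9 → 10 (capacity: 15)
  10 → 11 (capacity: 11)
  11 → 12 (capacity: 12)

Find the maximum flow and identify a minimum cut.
Max flow = 8, Min cut edges: (1,2)

Maximum flow: 8
Minimum cut: (1,2)
Partition: S = [0, 1], T = [2, 3, 4, 5, 6, 7, 8, 9, 10, 11, 12]

Max-flow min-cut theorem verified: both equal 8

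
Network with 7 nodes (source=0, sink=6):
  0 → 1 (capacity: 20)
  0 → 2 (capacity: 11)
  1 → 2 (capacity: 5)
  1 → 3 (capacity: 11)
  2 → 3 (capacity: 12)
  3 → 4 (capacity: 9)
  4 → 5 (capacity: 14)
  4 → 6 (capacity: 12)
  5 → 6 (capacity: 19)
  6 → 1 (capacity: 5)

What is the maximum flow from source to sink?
Maximum flow = 9

Max flow: 9

Flow assignment:
  0 → 1: 5/20
  0 → 2: 4/11
  1 → 2: 5/5
  2 → 3: 9/12
  3 → 4: 9/9
  4 → 6: 9/12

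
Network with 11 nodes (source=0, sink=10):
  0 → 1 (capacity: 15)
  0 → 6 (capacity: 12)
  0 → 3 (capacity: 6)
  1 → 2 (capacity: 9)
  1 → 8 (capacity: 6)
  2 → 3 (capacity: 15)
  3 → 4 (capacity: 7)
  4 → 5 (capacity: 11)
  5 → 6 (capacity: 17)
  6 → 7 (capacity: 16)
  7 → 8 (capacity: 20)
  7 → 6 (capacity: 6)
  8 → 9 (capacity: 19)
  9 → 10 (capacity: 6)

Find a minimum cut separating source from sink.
Min cut value = 6, edges: (9,10)

Min cut value: 6
Partition: S = [0, 1, 2, 3, 4, 5, 6, 7, 8, 9], T = [10]
Cut edges: (9,10)

By max-flow min-cut theorem, max flow = min cut = 6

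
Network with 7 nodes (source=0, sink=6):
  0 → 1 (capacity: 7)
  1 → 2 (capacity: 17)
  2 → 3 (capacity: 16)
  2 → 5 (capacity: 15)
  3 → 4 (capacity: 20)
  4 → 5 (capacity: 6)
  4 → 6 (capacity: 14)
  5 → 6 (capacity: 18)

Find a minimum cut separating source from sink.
Min cut value = 7, edges: (0,1)

Min cut value: 7
Partition: S = [0], T = [1, 2, 3, 4, 5, 6]
Cut edges: (0,1)

By max-flow min-cut theorem, max flow = min cut = 7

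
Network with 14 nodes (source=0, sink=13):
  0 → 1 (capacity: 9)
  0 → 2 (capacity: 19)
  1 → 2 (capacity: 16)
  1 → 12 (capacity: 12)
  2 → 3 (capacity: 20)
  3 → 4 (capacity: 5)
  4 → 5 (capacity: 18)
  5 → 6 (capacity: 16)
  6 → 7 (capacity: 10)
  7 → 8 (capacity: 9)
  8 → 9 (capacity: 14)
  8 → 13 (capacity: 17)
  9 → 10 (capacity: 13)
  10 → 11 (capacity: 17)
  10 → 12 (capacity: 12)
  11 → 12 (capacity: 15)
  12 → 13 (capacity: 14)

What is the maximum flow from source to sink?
Maximum flow = 14

Max flow: 14

Flow assignment:
  0 → 1: 9/9
  0 → 2: 5/19
  1 → 12: 9/12
  2 → 3: 5/20
  3 → 4: 5/5
  4 → 5: 5/18
  5 → 6: 5/16
  6 → 7: 5/10
  7 → 8: 5/9
  8 → 13: 5/17
  12 → 13: 9/14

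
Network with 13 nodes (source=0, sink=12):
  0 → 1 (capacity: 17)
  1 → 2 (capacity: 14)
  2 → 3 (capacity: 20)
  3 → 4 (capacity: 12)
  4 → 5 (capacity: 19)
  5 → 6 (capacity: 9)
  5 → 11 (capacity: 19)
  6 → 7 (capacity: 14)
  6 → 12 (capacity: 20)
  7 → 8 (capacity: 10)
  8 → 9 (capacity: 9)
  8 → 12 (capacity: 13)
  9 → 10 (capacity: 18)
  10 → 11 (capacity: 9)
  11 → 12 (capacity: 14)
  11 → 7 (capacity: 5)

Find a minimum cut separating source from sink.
Min cut value = 12, edges: (3,4)

Min cut value: 12
Partition: S = [0, 1, 2, 3], T = [4, 5, 6, 7, 8, 9, 10, 11, 12]
Cut edges: (3,4)

By max-flow min-cut theorem, max flow = min cut = 12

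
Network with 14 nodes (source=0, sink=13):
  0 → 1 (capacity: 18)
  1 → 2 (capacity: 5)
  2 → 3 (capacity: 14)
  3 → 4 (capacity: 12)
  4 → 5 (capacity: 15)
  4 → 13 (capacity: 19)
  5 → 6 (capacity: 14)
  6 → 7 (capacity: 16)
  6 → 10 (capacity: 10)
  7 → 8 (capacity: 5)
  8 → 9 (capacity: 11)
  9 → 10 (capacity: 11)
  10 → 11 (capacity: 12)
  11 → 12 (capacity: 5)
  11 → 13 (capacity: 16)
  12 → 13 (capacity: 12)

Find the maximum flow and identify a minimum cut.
Max flow = 5, Min cut edges: (1,2)

Maximum flow: 5
Minimum cut: (1,2)
Partition: S = [0, 1], T = [2, 3, 4, 5, 6, 7, 8, 9, 10, 11, 12, 13]

Max-flow min-cut theorem verified: both equal 5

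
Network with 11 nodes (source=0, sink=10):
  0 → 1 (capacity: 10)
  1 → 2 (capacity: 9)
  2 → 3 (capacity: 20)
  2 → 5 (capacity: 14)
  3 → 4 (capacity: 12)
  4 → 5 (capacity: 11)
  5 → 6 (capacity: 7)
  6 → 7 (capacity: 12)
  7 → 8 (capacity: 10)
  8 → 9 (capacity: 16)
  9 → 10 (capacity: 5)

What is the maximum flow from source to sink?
Maximum flow = 5

Max flow: 5

Flow assignment:
  0 → 1: 5/10
  1 → 2: 5/9
  2 → 5: 5/14
  5 → 6: 5/7
  6 → 7: 5/12
  7 → 8: 5/10
  8 → 9: 5/16
  9 → 10: 5/5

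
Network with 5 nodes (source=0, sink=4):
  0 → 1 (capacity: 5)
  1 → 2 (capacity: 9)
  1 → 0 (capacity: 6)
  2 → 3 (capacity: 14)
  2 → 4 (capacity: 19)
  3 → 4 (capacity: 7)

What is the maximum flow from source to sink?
Maximum flow = 5

Max flow: 5

Flow assignment:
  0 → 1: 5/5
  1 → 2: 5/9
  2 → 4: 5/19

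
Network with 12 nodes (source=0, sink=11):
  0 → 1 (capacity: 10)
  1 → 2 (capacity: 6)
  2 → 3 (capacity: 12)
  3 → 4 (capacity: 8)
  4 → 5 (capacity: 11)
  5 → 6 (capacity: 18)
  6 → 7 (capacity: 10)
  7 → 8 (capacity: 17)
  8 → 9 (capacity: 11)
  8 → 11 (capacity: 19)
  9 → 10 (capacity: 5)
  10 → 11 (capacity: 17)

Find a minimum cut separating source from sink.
Min cut value = 6, edges: (1,2)

Min cut value: 6
Partition: S = [0, 1], T = [2, 3, 4, 5, 6, 7, 8, 9, 10, 11]
Cut edges: (1,2)

By max-flow min-cut theorem, max flow = min cut = 6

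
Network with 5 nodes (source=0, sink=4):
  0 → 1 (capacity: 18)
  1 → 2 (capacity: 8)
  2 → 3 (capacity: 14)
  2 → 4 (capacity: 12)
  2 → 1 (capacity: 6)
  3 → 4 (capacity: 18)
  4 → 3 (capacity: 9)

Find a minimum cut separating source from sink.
Min cut value = 8, edges: (1,2)

Min cut value: 8
Partition: S = [0, 1], T = [2, 3, 4]
Cut edges: (1,2)

By max-flow min-cut theorem, max flow = min cut = 8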